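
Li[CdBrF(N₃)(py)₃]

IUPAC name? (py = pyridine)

lithium azidobromofluorotris(pyridine)cadmate(II)

The 1 lithium counter-ion carries a total charge of +1, so each complex ion is 1−.
Ligand charges: 1×fluoro (-1 each), 1×azido (-1 each), 1×bromo (-1 each), 3×pyridine (neutral); total -3. So Cd + (-3) = 1−, giving Cd = +2.
Ligands are named alphabetically: azido before bromo before fluoro before pyridine.
The complex ion is anionic, so cadmium takes the -ate form cadmate(II).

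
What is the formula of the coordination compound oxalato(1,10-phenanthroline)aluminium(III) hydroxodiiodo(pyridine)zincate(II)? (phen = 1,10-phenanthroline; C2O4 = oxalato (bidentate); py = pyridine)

Cation [Al…]: ligand charges -2, Al(III) ⇒ ion charge 1+.
Anion [Zn…]: ligand charges -3, Zn(II) ⇒ ion charge 1−.
One 1+ cation balances one 1− anion.

[Al(C2O4)(phen)][ZnI2(OH)(py)]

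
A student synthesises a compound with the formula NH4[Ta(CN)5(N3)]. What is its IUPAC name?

The 1 ammonium counter-ion carries a total charge of +1, so each complex ion is 1−.
Ligand charges: 1×azido (-1 each), 5×cyano (-1 each); total -6. So Ta + (-6) = 1−, giving Ta = +5.
The complex ion is anionic, so tantalum takes the -ate form tantalate(V).

ammonium azidopentacyanotantalate(V)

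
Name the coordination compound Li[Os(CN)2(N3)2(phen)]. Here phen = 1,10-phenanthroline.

The 1 lithium counter-ion carries a total charge of +1, so each complex ion is 1−.
Ligand charges: 2×azido (-1 each), 1×1,10-phenanthroline (neutral), 2×cyano (-1 each); total -4. So Os + (-4) = 1−, giving Os = +3.
Ligands are named alphabetically: azido before cyano before phenanthroline.
The complex ion is anionic, so osmium takes the -ate form osmate(III).

lithium diazidodicyano(1,10-phenanthroline)osmate(III)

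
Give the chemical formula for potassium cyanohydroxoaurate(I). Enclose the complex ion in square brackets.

K[Au(CN)(OH)]

Ligands: 1 cyano (CN, -1), 1 hydroxo (OH, -1). Ligand charge sum = -2.
With Au in oxidation state +1, the complex ion is [Au...]^1−.
Charge balance with potassium (+1) requires 1 complex ion per 1 potassium.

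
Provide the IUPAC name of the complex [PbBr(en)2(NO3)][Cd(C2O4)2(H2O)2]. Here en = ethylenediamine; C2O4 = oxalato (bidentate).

Both ions are complex: the cation is named first with the plain metal name, the anion second with the -ate form; each ion's ligands are alphabetised independently.
Cadmium is always +2 in its complexes; the anion's ligand charges sum to -4, so the complex anion is 2−.
A 1:1 salt means the cation carries the equal and opposite charge, 2+.
Cation: ligand charges sum to -2; for the ion to be 2+, Pb = +4.

bromobis(ethylenediamine)nitratolead(IV) diaquadioxalatocadmate(II)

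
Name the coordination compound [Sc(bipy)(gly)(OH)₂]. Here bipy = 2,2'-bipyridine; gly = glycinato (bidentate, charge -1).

(2,2'-bipyridine)(glycinato)dihydroxoscandium(III)

There is no counter-ion, so the complex is neutral overall.
Ligand charges: 2×hydroxo (-1 each), 1×2,2'-bipyridine (neutral), 1×glycinato (-1 each); total -3. So Sc + (-3) = 0, giving Sc = +3.
Ligands are named alphabetically: bipyridine before glycinato before hydroxo.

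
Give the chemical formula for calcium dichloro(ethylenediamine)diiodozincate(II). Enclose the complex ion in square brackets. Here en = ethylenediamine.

Ligands: 2 iodo (I, -1), 1 ethylenediamine (en, neutral), 2 chloro (Cl, -1). Ligand charge sum = -4.
Charge balance with calcium (+2) requires 1 complex ion per 1 calcium.

Ca[ZnCl2(en)I2]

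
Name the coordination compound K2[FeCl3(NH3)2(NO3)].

potassium diamminetrichloronitratoferrate(II)

The 2 potassium counter-ions carry a total charge of +2, so each complex ion is 2−.
Ligand charges: 3×chloro (-1 each), 2×ammine (neutral), 1×nitrato (-1 each); total -4. So Fe + (-4) = 2−, giving Fe = +2.
Ligands are named alphabetically: ammine before chloro before nitrato.
The complex ion is anionic, so iron takes the -ate form ferrate(II).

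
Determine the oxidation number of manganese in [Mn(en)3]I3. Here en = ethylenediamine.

+3

3 iodide outside the brackets (-1 each) → the complex ion is 3+.
Ligand charges: 3×en neutral; sum 0.
Mn + (0) = 3+ ⇒ Mn is +3.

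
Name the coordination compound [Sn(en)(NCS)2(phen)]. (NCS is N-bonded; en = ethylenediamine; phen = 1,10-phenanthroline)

(ethylenediamine)diisothiocyanato(1,10-phenanthroline)tin(II)

There is no counter-ion, so the complex is neutral overall.
Ligand charges: 2×isothiocyanato (-1 each), 1×ethylenediamine (neutral), 1×1,10-phenanthroline (neutral); total -2. So Sn + (-2) = 0, giving Sn = +2.
Ligands are named alphabetically: ethylenediamine before isothiocyanato before phenanthroline.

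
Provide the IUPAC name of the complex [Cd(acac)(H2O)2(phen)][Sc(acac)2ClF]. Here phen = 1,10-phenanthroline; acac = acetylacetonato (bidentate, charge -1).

Both ions are complex: the cation is named first with the plain metal name, the anion second with the -ate form; each ion's ligands are alphabetised independently.
Scandium is always +3 in its complexes; the anion's ligand charges sum to -4, so the complex anion is 1−.
A 1:1 salt means the cation carries the equal and opposite charge, 1+.
Cation: ligand charges sum to -1; for the ion to be 1+, Cd = +2.

(acetylacetonato)diaqua(1,10-phenanthroline)cadmium(II) bis(acetylacetonato)chlorofluoroscandate(III)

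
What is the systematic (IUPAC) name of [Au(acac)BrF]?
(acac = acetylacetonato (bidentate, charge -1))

(acetylacetonato)bromofluorogold(III)

There is no counter-ion, so the complex is neutral overall.
Ligand charges: 1×acetylacetonato (-1 each), 1×bromo (-1 each), 1×fluoro (-1 each); total -3. So Au + (-3) = 0, giving Au = +3.
Ligands are named alphabetically: acetylacetonato before bromo before fluoro.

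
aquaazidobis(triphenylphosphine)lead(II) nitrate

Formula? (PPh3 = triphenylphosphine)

[Pb(H2O)(N3)(PPh3)2]NO3

Ligands: 2 triphenylphosphine (PPh3, neutral), 1 azido (N3, -1), 1 aqua (H2O, neutral). Ligand charge sum = -1.
With Pb in oxidation state +2, the complex ion is [Pb...]^1+.
Charge balance with nitrate (-1) requires 1 complex ion per 1 nitrate.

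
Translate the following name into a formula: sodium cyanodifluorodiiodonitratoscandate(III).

Na3[Sc(CN)F2I2(NO3)]

Ligands: 1 nitrato (NO3, -1), 2 iodo (I, -1), 1 cyano (CN, -1), 2 fluoro (F, -1). Ligand charge sum = -6.
With Sc in oxidation state +3, the complex ion is [Sc...]^3−.
Charge balance with sodium (+1) requires 1 complex ion per 3 sodium.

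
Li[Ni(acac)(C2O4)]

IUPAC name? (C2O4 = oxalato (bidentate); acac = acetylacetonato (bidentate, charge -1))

The 1 lithium counter-ion carries a total charge of +1, so each complex ion is 1−.
Ligand charges: 1×oxalato (-2 each), 1×acetylacetonato (-1 each); total -3. So Ni + (-3) = 1−, giving Ni = +2.
The complex ion is anionic, so nickel takes the -ate form nickelate(II).

lithium (acetylacetonato)oxalatonickelate(II)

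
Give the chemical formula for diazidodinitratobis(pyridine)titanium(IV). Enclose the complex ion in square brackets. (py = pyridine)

Ligands: 2 nitrato (NO3, -1), 2 azido (N3, -1), 2 pyridine (py, neutral). Ligand charge sum = -4.
With Ti in oxidation state +4, the complex ion is [Ti...].

[Ti(N3)2(NO3)2(py)2]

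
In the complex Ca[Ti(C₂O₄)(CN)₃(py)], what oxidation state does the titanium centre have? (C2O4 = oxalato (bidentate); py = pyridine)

1 calcium outside the brackets (+2 each) → the complex ion is 2−.
Ligand charges: 3×CN = -3; 1×C2O4 = -2; 1×py neutral; sum -5.
Ti + (-5) = 2− ⇒ Ti is +3.

+3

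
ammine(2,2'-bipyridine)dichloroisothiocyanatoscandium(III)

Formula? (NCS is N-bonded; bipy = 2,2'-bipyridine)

Ligands: 1 isothiocyanato (NCS, -1), 1 2,2'-bipyridine (bipy, neutral), 2 chloro (Cl, -1), 1 ammine (NH3, neutral). Ligand charge sum = -3.
With Sc in oxidation state +3, the complex ion is [Sc...].

[Sc(bipy)Cl2(NCS)(NH3)]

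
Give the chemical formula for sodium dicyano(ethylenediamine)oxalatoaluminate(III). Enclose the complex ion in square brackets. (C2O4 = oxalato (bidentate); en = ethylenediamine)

Ligands: 1 oxalato (C2O4, -2), 1 ethylenediamine (en, neutral), 2 cyano (CN, -1). Ligand charge sum = -4.
With Al in oxidation state +3, the complex ion is [Al...]^1−.
Charge balance with sodium (+1) requires 1 complex ion per 1 sodium.

Na[Al(C2O4)(CN)2(en)]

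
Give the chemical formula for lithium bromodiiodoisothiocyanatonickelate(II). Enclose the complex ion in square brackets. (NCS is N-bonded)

Ligands: 1 bromo (Br, -1), 2 iodo (I, -1), 1 isothiocyanato (NCS, -1). Ligand charge sum = -4.
With Ni in oxidation state +2, the complex ion is [Ni...]^2−.
Charge balance with lithium (+1) requires 1 complex ion per 2 lithium.

Li2[NiBrI2(NCS)]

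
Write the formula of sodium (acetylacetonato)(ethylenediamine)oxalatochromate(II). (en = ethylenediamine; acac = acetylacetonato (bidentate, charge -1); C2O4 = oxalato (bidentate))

Na[Cr(acac)(C2O4)(en)]

Ligands: 1 ethylenediamine (en, neutral), 1 acetylacetonato (acac, -1), 1 oxalato (C2O4, -2). Ligand charge sum = -3.
Charge balance with sodium (+1) requires 1 complex ion per 1 sodium.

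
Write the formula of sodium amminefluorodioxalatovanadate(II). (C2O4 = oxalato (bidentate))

Ligands: 2 oxalato (C2O4, -2), 1 fluoro (F, -1), 1 ammine (NH3, neutral). Ligand charge sum = -5.
With V in oxidation state +2, the complex ion is [V...]^3−.
Charge balance with sodium (+1) requires 1 complex ion per 3 sodium.

Na3[V(C2O4)2F(NH3)]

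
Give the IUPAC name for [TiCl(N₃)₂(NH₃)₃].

triamminediazidochlorotitanium(III)

There is no counter-ion, so the complex is neutral overall.
Ligand charges: 1×chloro (-1 each), 3×ammine (neutral), 2×azido (-1 each); total -3. So Ti + (-3) = 0, giving Ti = +3.
Ligands are named alphabetically: ammine before azido before chloro.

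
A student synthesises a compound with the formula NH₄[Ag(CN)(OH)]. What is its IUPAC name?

ammonium cyanohydroxoargentate(I)

The 1 ammonium counter-ion carries a total charge of +1, so each complex ion is 1−.
Ligand charges: 1×hydroxo (-1 each), 1×cyano (-1 each); total -2. So Ag + (-2) = 1−, giving Ag = +1.
The complex ion is anionic, so silver takes the -ate form argentate(I).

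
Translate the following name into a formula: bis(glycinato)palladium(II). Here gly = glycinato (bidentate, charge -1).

[Pd(gly)2]

Ligands: 2 glycinato (gly, -1). Ligand charge sum = -2.
With Pd in oxidation state +2, the complex ion is [Pd...].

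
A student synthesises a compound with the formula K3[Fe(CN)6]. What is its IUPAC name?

The 3 potassium counter-ions carry a total charge of +3, so each complex ion is 3−.
Ligand charges: 6×cyano (-1 each); total -6. So Fe + (-6) = 3−, giving Fe = +3.
The complex ion is anionic, so iron takes the -ate form ferrate(III).

potassium hexacyanoferrate(III)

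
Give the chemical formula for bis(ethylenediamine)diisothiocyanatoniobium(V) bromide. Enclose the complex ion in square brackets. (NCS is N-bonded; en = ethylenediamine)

[Nb(en)2(NCS)2]Br3

Ligands: 2 isothiocyanato (NCS, -1), 2 ethylenediamine (en, neutral). Ligand charge sum = -2.
With Nb in oxidation state +5, the complex ion is [Nb...]^3+.
Charge balance with bromide (-1) requires 1 complex ion per 3 bromide.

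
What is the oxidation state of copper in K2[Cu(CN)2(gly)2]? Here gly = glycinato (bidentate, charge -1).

+2

2 potassium outside the brackets (+1 each) → the complex ion is 2−.
Ligand charges: 2×CN = -2; 2×gly = -2; sum -4.
Cu + (-4) = 2− ⇒ Cu is +2.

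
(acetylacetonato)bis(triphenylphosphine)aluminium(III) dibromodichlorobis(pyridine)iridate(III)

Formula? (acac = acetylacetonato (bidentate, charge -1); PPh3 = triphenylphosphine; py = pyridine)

Cation [Al…]: ligand charges -1, Al(III) ⇒ ion charge 2+.
Anion [Ir…]: ligand charges -4, Ir(III) ⇒ ion charge 1−.
One 2+ cation requires 2 of the 1− anion.

[Al(acac)(PPh3)2][IrBr2Cl2(py)2]2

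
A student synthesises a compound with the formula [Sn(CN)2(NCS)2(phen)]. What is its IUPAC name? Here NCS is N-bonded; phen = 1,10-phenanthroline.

dicyanodiisothiocyanato(1,10-phenanthroline)tin(IV)

There is no counter-ion, so the complex is neutral overall.
Ligand charges: 2×isothiocyanato (-1 each), 1×1,10-phenanthroline (neutral), 2×cyano (-1 each); total -4. So Sn + (-4) = 0, giving Sn = +4.
Ligands are named alphabetically: cyano before isothiocyanato before phenanthroline.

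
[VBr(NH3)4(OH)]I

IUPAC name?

The 1 iodide counter-ion carries a total charge of -1, so each complex ion is 1+.
Ligand charges: 1×hydroxo (-1 each), 4×ammine (neutral), 1×bromo (-1 each); total -2. So V + (-2) = 1+, giving V = +3.
Ligands are named alphabetically: ammine before bromo before hydroxo.

tetraamminebromohydroxovanadium(III) iodide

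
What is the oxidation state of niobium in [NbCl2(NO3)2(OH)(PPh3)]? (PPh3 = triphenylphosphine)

No counter-ion: the bracketed complex is neutral.
Ligand charges: 1×PPh3 neutral; 2×Cl = -2; 1×OH = -1; 2×NO3 = -2; sum -5.
Nb + (-5) = 0 ⇒ Nb is +5.

+5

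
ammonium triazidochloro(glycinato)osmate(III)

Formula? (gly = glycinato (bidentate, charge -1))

Ligands: 1 chloro (Cl, -1), 1 glycinato (gly, -1), 3 azido (N3, -1). Ligand charge sum = -5.
With Os in oxidation state +3, the complex ion is [Os...]^2−.
Charge balance with ammonium (+1) requires 1 complex ion per 2 ammonium.

(NH4)2[OsCl(gly)(N3)3]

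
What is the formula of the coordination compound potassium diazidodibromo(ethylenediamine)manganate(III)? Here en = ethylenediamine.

Ligands: 2 azido (N3, -1), 2 bromo (Br, -1), 1 ethylenediamine (en, neutral). Ligand charge sum = -4.
Charge balance with potassium (+1) requires 1 complex ion per 1 potassium.

K[MnBr2(en)(N3)2]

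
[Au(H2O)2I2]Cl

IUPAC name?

diaquadiiodogold(III) chloride

The 1 chloride counter-ion carries a total charge of -1, so each complex ion is 1+.
Ligand charges: 2×aqua (neutral), 2×iodo (-1 each); total -2. So Au + (-2) = 1+, giving Au = +3.
Ligands are named alphabetically: aqua before iodo.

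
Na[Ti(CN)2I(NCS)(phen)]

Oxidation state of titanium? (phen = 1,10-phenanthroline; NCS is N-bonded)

1 sodium outside the brackets (+1 each) → the complex ion is 1−.
Ligand charges: 1×phen neutral; 1×I = -1; 2×CN = -2; 1×NCS = -1; sum -4.
Ti + (-4) = 1− ⇒ Ti is +3.

+3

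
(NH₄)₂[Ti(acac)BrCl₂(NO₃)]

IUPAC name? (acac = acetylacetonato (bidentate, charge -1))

The 2 ammonium counter-ions carry a total charge of +2, so each complex ion is 2−.
Ligand charges: 1×bromo (-1 each), 1×nitrato (-1 each), 1×acetylacetonato (-1 each), 2×chloro (-1 each); total -5. So Ti + (-5) = 2−, giving Ti = +3.
The complex ion is anionic, so titanium takes the -ate form titanate(III).

ammonium (acetylacetonato)bromodichloronitratotitanate(III)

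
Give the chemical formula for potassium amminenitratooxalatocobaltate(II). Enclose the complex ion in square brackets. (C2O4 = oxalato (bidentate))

Ligands: 1 ammine (NH3, neutral), 1 nitrato (NO3, -1), 1 oxalato (C2O4, -2). Ligand charge sum = -3.
Charge balance with potassium (+1) requires 1 complex ion per 1 potassium.

K[Co(C2O4)(NH3)(NO3)]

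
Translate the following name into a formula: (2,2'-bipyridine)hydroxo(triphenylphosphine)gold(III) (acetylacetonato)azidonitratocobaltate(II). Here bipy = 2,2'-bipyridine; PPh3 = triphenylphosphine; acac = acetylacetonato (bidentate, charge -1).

[Au(bipy)(OH)(PPh3)][Co(acac)(N3)(NO3)]2

Cation [Au…]: ligand charges -1, Au(III) ⇒ ion charge 2+.
Anion [Co…]: ligand charges -3, Co(II) ⇒ ion charge 1−.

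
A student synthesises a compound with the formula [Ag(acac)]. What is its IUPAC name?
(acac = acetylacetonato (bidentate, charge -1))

(acetylacetonato)silver(I)

There is no counter-ion, so the complex is neutral overall.
Ligand charges: 1×acetylacetonato (-1 each); total -1. So Ag + (-1) = 0, giving Ag = +1.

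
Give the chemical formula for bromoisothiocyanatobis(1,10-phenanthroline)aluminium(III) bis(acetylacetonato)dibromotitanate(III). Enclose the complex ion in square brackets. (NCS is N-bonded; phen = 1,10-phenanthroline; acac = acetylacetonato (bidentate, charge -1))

Cation [Al…]: ligand charges -2, Al(III) ⇒ ion charge 1+.
Anion [Ti…]: ligand charges -4, Ti(III) ⇒ ion charge 1−.
One 1+ cation balances one 1− anion.

[AlBr(NCS)(phen)2][Ti(acac)2Br2]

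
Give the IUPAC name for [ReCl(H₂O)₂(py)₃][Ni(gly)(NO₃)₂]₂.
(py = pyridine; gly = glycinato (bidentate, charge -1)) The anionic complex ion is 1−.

diaquachlorotris(pyridine)rhenium(III) (glycinato)dinitratonickelate(II)

Both ions are complex: the cation is named first with the plain metal name, the anion second with the -ate form; each ion's ligands are alphabetised independently.
The complex anion is given as 1−; its ligand charges sum to -3, so Ni = +2.
With 2 anions per cation, the cation must be 2×1 = 2+.
Cation: ligand charges sum to -1; for the ion to be 2+, Re = +3.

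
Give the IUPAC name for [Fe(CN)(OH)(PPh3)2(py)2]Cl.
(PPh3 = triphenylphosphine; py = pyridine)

cyanohydroxobis(pyridine)bis(triphenylphosphine)iron(III) chloride

The 1 chloride counter-ion carries a total charge of -1, so each complex ion is 1+.
Ligand charges: 1×hydroxo (-1 each), 1×cyano (-1 each), 2×triphenylphosphine (neutral), 2×pyridine (neutral); total -2. So Fe + (-2) = 1+, giving Fe = +3.
Ligands are named alphabetically: cyano before hydroxo before pyridine before triphenylphosphine.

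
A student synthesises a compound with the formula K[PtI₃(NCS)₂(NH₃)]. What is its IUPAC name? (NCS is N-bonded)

The 1 potassium counter-ion carries a total charge of +1, so each complex ion is 1−.
Ligand charges: 2×isothiocyanato (-1 each), 3×iodo (-1 each), 1×ammine (neutral); total -5. So Pt + (-5) = 1−, giving Pt = +4.
The complex ion is anionic, so platinum takes the -ate form platinate(IV).

potassium amminetriiododiisothiocyanatoplatinate(IV)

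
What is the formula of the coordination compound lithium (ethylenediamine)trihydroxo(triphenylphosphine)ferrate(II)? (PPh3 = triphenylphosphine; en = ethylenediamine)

Li[Fe(en)(OH)3(PPh3)]

Ligands: 3 hydroxo (OH, -1), 1 triphenylphosphine (PPh3, neutral), 1 ethylenediamine (en, neutral). Ligand charge sum = -3.
With Fe in oxidation state +2, the complex ion is [Fe...]^1−.
Charge balance with lithium (+1) requires 1 complex ion per 1 lithium.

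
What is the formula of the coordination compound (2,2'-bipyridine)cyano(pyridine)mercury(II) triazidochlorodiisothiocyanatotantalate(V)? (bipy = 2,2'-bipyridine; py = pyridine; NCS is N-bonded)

Cation [Hg…]: ligand charges -1, Hg(II) ⇒ ion charge 1+.
Anion [Ta…]: ligand charges -6, Ta(V) ⇒ ion charge 1−.
One 1+ cation balances one 1− anion.

[Hg(bipy)(CN)(py)][TaCl(N3)3(NCS)2]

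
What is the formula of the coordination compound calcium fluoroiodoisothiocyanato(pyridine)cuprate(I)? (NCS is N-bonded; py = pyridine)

Ca[CuFI(NCS)(py)]

Ligands: 1 isothiocyanato (NCS, -1), 1 pyridine (py, neutral), 1 fluoro (F, -1), 1 iodo (I, -1). Ligand charge sum = -3.
With Cu in oxidation state +1, the complex ion is [Cu...]^2−.
Charge balance with calcium (+2) requires 1 complex ion per 1 calcium.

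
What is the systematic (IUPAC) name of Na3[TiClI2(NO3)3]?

sodium chlorodiiodotrinitratotitanate(III)

The 3 sodium counter-ions carry a total charge of +3, so each complex ion is 3−.
Ligand charges: 2×iodo (-1 each), 1×chloro (-1 each), 3×nitrato (-1 each); total -6. So Ti + (-6) = 3−, giving Ti = +3.
Ligands are named alphabetically: chloro before iodo before nitrato.
The complex ion is anionic, so titanium takes the -ate form titanate(III).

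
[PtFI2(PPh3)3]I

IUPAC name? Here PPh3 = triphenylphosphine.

fluorodiiodotris(triphenylphosphine)platinum(IV) iodide

The 1 iodide counter-ion carries a total charge of -1, so each complex ion is 1+.
Ligand charges: 1×fluoro (-1 each), 3×triphenylphosphine (neutral), 2×iodo (-1 each); total -3. So Pt + (-3) = 1+, giving Pt = +4.
Ligands are named alphabetically: fluoro before iodo before triphenylphosphine.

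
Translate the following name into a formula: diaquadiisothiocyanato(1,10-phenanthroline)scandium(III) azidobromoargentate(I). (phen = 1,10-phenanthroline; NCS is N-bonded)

Cation [Sc…]: ligand charges -2, Sc(III) ⇒ ion charge 1+.
Anion [Ag…]: ligand charges -2, Ag(I) ⇒ ion charge 1−.
One 1+ cation balances one 1− anion.

[Sc(H2O)2(NCS)2(phen)][AgBr(N3)]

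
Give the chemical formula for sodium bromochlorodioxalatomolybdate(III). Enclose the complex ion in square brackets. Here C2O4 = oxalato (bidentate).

Ligands: 1 bromo (Br, -1), 1 chloro (Cl, -1), 2 oxalato (C2O4, -2). Ligand charge sum = -6.
Charge balance with sodium (+1) requires 1 complex ion per 3 sodium.

Na3[MoBr(C2O4)2Cl]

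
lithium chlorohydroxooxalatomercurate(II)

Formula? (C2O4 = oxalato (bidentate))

Li2[Hg(C2O4)Cl(OH)]

Ligands: 1 hydroxo (OH, -1), 1 oxalato (C2O4, -2), 1 chloro (Cl, -1). Ligand charge sum = -4.
With Hg in oxidation state +2, the complex ion is [Hg...]^2−.
Charge balance with lithium (+1) requires 1 complex ion per 2 lithium.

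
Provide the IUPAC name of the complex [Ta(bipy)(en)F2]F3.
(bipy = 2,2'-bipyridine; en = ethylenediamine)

The 3 fluoride counter-ions carry a total charge of -3, so each complex ion is 3+.
Ligand charges: 2×fluoro (-1 each), 1×2,2'-bipyridine (neutral), 1×ethylenediamine (neutral); total -2. So Ta + (-2) = 3+, giving Ta = +5.
Ligands are named alphabetically: bipyridine before ethylenediamine before fluoro.

(2,2'-bipyridine)(ethylenediamine)difluorotantalum(V) fluoride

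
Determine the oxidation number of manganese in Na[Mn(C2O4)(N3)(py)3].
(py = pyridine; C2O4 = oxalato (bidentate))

+2

1 sodium outside the brackets (+1 each) → the complex ion is 1−.
Ligand charges: 3×py neutral; 1×C2O4 = -2; 1×N3 = -1; sum -3.
Mn + (-3) = 1− ⇒ Mn is +2.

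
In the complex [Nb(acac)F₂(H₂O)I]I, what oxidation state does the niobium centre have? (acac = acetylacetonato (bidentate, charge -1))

+5

1 iodide outside the brackets (-1 each) → the complex ion is 1+.
Ligand charges: 1×H2O neutral; 1×I = -1; 1×acac = -1; 2×F = -2; sum -4.
Nb + (-4) = 1+ ⇒ Nb is +5.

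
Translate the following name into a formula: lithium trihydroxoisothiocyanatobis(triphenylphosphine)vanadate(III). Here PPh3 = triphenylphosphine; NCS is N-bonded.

Ligands: 2 triphenylphosphine (PPh3, neutral), 1 isothiocyanato (NCS, -1), 3 hydroxo (OH, -1). Ligand charge sum = -4.
Charge balance with lithium (+1) requires 1 complex ion per 1 lithium.

Li[V(NCS)(OH)3(PPh3)2]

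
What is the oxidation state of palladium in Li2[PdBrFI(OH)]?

+2

2 lithium outside the brackets (+1 each) → the complex ion is 2−.
Ligand charges: 1×OH = -1; 1×I = -1; 1×Br = -1; 1×F = -1; sum -4.
Pd + (-4) = 2− ⇒ Pd is +2.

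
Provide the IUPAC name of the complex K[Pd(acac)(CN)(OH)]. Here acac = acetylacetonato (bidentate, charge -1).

potassium (acetylacetonato)cyanohydroxopalladate(II)

The 1 potassium counter-ion carries a total charge of +1, so each complex ion is 1−.
Ligand charges: 1×cyano (-1 each), 1×acetylacetonato (-1 each), 1×hydroxo (-1 each); total -3. So Pd + (-3) = 1−, giving Pd = +2.
Ligands are named alphabetically: acetylacetonato before cyano before hydroxo.
The complex ion is anionic, so palladium takes the -ate form palladate(II).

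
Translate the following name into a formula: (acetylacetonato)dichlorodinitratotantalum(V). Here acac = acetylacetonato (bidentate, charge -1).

Ligands: 1 acetylacetonato (acac, -1), 2 nitrato (NO3, -1), 2 chloro (Cl, -1). Ligand charge sum = -5.
With Ta in oxidation state +5, the complex ion is [Ta...].

[Ta(acac)Cl2(NO3)2]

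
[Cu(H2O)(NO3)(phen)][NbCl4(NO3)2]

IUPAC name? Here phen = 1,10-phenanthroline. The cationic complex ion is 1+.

The complex cation is given as 1+; its ligand charges sum to -1, so Cu = +2.
A 1:1 salt means the anion carries the equal and opposite charge, 1−.
Anion: ligand charges sum to -6; for the ion to be 1−, Nb = +5.

aquanitrato(1,10-phenanthroline)copper(II) tetrachlorodinitratoniobate(V)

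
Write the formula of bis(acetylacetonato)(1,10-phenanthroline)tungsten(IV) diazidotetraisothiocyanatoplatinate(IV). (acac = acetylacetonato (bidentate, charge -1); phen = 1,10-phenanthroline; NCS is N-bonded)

[W(acac)2(phen)][Pt(N3)2(NCS)4]

Cation [W…]: ligand charges -2, W(IV) ⇒ ion charge 2+.
Anion [Pt…]: ligand charges -6, Pt(IV) ⇒ ion charge 2−.
One 2+ cation balances one 2− anion.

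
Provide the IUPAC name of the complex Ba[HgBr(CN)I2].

The 1 barium counter-ion carries a total charge of +2, so each complex ion is 2−.
Ligand charges: 2×iodo (-1 each), 1×bromo (-1 each), 1×cyano (-1 each); total -4. So Hg + (-4) = 2−, giving Hg = +2.
The complex ion is anionic, so mercury takes the -ate form mercurate(II).

barium bromocyanodiiodomercurate(II)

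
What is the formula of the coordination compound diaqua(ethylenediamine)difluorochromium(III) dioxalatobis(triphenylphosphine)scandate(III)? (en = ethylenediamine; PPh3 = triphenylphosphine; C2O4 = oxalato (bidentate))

[Cr(en)F2(H2O)2][Sc(C2O4)2(PPh3)2]

Cation [Cr…]: ligand charges -2, Cr(III) ⇒ ion charge 1+.
Anion [Sc…]: ligand charges -4, Sc(III) ⇒ ion charge 1−.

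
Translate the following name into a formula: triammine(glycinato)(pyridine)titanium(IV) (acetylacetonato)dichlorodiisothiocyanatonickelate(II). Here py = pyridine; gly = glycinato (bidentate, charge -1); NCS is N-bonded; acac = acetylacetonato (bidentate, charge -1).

Cation [Ti…]: ligand charges -1, Ti(IV) ⇒ ion charge 3+.
Anion [Ni…]: ligand charges -5, Ni(II) ⇒ ion charge 3−.

[Ti(gly)(NH3)3(py)][Ni(acac)Cl2(NCS)2]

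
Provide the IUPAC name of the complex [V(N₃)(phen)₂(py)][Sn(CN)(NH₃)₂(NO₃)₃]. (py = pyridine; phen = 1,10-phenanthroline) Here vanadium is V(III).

azidobis(1,10-phenanthroline)(pyridine)vanadium(III) diamminecyanotrinitratostannate(II)

Both ions are complex: the cation is named first with the plain metal name, the anion second with the -ate form; each ion's ligands are alphabetised independently.
V is given as +3; the cation's ligand charges sum to -1, so the complex cation is 2+.
A 1:1 salt means the anion carries the equal and opposite charge, 2−.
Anion: ligand charges sum to -4; for the ion to be 2−, Sn = +2.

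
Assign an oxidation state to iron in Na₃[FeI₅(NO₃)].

+3

3 sodium outside the brackets (+1 each) → the complex ion is 3−.
Ligand charges: 1×NO3 = -1; 5×I = -5; sum -6.
Fe + (-6) = 3− ⇒ Fe is +3.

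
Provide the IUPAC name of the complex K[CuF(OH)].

potassium fluorohydroxocuprate(I)

The 1 potassium counter-ion carries a total charge of +1, so each complex ion is 1−.
Ligand charges: 1×hydroxo (-1 each), 1×fluoro (-1 each); total -2. So Cu + (-2) = 1−, giving Cu = +1.
Ligands are named alphabetically: fluoro before hydroxo.
The complex ion is anionic, so copper takes the -ate form cuprate(I).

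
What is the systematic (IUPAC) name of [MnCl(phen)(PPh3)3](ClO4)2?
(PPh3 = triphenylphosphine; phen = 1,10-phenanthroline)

The 2 perchlorate counter-ions carry a total charge of -2, so each complex ion is 2+.
Ligand charges: 1×chloro (-1 each), 3×triphenylphosphine (neutral), 1×1,10-phenanthroline (neutral); total -1. So Mn + (-1) = 2+, giving Mn = +3.
Ligands are named alphabetically: chloro before phenanthroline before triphenylphosphine.

chloro(1,10-phenanthroline)tris(triphenylphosphine)manganese(III) perchlorate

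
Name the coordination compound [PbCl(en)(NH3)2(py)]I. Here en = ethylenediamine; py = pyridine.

The 1 iodide counter-ion carries a total charge of -1, so each complex ion is 1+.
Ligand charges: 1×ethylenediamine (neutral), 1×pyridine (neutral), 2×ammine (neutral), 1×chloro (-1 each); total -1. So Pb + (-1) = 1+, giving Pb = +2.
Ligands are named alphabetically: ammine before chloro before ethylenediamine before pyridine.

diamminechloro(ethylenediamine)(pyridine)lead(II) iodide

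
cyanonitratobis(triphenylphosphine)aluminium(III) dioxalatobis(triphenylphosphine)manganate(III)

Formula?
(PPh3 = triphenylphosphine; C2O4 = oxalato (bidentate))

Cation [Al…]: ligand charges -2, Al(III) ⇒ ion charge 1+.
Anion [Mn…]: ligand charges -4, Mn(III) ⇒ ion charge 1−.

[Al(CN)(NO3)(PPh3)2][Mn(C2O4)2(PPh3)2]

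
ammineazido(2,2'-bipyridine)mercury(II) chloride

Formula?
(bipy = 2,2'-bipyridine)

Ligands: 1 2,2'-bipyridine (bipy, neutral), 1 azido (N3, -1), 1 ammine (NH3, neutral). Ligand charge sum = -1.
With Hg in oxidation state +2, the complex ion is [Hg...]^1+.
Charge balance with chloride (-1) requires 1 complex ion per 1 chloride.

[Hg(bipy)(N3)(NH3)]Cl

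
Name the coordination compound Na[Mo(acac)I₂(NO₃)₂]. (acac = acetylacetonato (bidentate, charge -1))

The 1 sodium counter-ion carries a total charge of +1, so each complex ion is 1−.
Ligand charges: 2×iodo (-1 each), 1×acetylacetonato (-1 each), 2×nitrato (-1 each); total -5. So Mo + (-5) = 1−, giving Mo = +4.
The complex ion is anionic, so molybdenum takes the -ate form molybdate(IV).

sodium (acetylacetonato)diiododinitratomolybdate(IV)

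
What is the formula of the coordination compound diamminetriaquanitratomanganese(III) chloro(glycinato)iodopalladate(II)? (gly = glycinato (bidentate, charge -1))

[Mn(H2O)3(NH3)2(NO3)][PdCl(gly)I]2

Cation [Mn…]: ligand charges -1, Mn(III) ⇒ ion charge 2+.
Anion [Pd…]: ligand charges -3, Pd(II) ⇒ ion charge 1−.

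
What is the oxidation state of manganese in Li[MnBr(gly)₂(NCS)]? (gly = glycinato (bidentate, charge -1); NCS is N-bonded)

1 lithium outside the brackets (+1 each) → the complex ion is 1−.
Ligand charges: 2×gly = -2; 1×Br = -1; 1×NCS = -1; sum -4.
Mn + (-4) = 1− ⇒ Mn is +3.

+3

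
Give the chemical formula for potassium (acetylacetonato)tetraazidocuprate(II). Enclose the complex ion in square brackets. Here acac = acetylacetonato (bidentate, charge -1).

K3[Cu(acac)(N3)4]

Ligands: 4 azido (N3, -1), 1 acetylacetonato (acac, -1). Ligand charge sum = -5.
Charge balance with potassium (+1) requires 1 complex ion per 3 potassium.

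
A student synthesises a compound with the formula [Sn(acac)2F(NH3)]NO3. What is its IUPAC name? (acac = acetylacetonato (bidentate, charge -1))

bis(acetylacetonato)amminefluorotin(IV) nitrate

The 1 nitrate counter-ion carries a total charge of -1, so each complex ion is 1+.
Ligand charges: 2×acetylacetonato (-1 each), 1×fluoro (-1 each), 1×ammine (neutral); total -3. So Sn + (-3) = 1+, giving Sn = +4.
Ligands are named alphabetically: acetylacetonato before ammine before fluoro.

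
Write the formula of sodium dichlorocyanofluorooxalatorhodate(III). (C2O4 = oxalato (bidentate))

Ligands: 1 oxalato (C2O4, -2), 1 fluoro (F, -1), 1 cyano (CN, -1), 2 chloro (Cl, -1). Ligand charge sum = -6.
With Rh in oxidation state +3, the complex ion is [Rh...]^3−.
Charge balance with sodium (+1) requires 1 complex ion per 3 sodium.

Na3[Rh(C2O4)Cl2(CN)F]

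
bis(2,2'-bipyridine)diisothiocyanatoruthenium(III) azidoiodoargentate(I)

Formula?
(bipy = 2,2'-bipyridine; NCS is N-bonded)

Cation [Ru…]: ligand charges -2, Ru(III) ⇒ ion charge 1+.
Anion [Ag…]: ligand charges -2, Ag(I) ⇒ ion charge 1−.
One 1+ cation balances one 1− anion.

[Ru(bipy)2(NCS)2][AgI(N3)]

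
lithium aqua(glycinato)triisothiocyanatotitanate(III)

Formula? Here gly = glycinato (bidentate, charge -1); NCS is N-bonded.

Li[Ti(gly)(H2O)(NCS)3]

Ligands: 1 glycinato (gly, -1), 3 isothiocyanato (NCS, -1), 1 aqua (H2O, neutral). Ligand charge sum = -4.
With Ti in oxidation state +3, the complex ion is [Ti...]^1−.
Charge balance with lithium (+1) requires 1 complex ion per 1 lithium.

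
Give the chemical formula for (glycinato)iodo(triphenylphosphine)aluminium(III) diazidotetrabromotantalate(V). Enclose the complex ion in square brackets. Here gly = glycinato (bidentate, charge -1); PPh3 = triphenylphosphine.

Cation [Al…]: ligand charges -2, Al(III) ⇒ ion charge 1+.
Anion [Ta…]: ligand charges -6, Ta(V) ⇒ ion charge 1−.
One 1+ cation balances one 1− anion.

[Al(gly)I(PPh3)][TaBr4(N3)2]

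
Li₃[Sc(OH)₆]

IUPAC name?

lithium hexahydroxoscandate(III)

The 3 lithium counter-ions carry a total charge of +3, so each complex ion is 3−.
Ligand charges: 6×hydroxo (-1 each); total -6. So Sc + (-6) = 3−, giving Sc = +3.
The complex ion is anionic, so scandium takes the -ate form scandate(III).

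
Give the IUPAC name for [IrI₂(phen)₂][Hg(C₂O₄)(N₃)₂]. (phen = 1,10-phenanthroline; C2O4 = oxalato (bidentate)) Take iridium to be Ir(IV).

Ir is given as +4; the cation's ligand charges sum to -2, so the complex cation is 2+.
A 1:1 salt means the anion carries the equal and opposite charge, 2−.
Anion: ligand charges sum to -4; for the ion to be 2−, Hg = +2.

diiodobis(1,10-phenanthroline)iridium(IV) diazidooxalatomercurate(II)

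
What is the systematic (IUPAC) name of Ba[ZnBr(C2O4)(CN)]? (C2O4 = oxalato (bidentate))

The 1 barium counter-ion carries a total charge of +2, so each complex ion is 2−.
Ligand charges: 1×cyano (-1 each), 1×bromo (-1 each), 1×oxalato (-2 each); total -4. So Zn + (-4) = 2−, giving Zn = +2.
Ligands are named alphabetically: bromo before cyano before oxalato.
The complex ion is anionic, so zinc takes the -ate form zincate(II).

barium bromocyanooxalatozincate(II)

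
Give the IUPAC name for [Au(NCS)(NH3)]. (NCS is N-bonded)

There is no counter-ion, so the complex is neutral overall.
Ligand charges: 1×ammine (neutral), 1×isothiocyanato (-1 each); total -1. So Au + (-1) = 0, giving Au = +1.
Ligands are named alphabetically: ammine before isothiocyanato.

ammineisothiocyanatogold(I)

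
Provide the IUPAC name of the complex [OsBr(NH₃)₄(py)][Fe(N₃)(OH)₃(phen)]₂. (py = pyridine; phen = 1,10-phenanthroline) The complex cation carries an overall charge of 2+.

The complex cation is given as 2+; its ligand charges sum to -1, so Os = +3.
With 2 anions per cation, each anion must be 2/2 = 1−.
Anion: ligand charges sum to -4; for the ion to be 1−, Fe = +3.

tetraamminebromo(pyridine)osmium(III) azidotrihydroxo(1,10-phenanthroline)ferrate(III)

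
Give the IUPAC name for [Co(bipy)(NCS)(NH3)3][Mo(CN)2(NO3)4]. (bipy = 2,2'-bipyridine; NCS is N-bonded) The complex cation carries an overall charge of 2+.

Both ions are complex: the cation is named first with the plain metal name, the anion second with the -ate form; each ion's ligands are alphabetised independently.
The complex cation is given as 2+; its ligand charges sum to -1, so Co = +3.
A 1:1 salt means the anion carries the equal and opposite charge, 2−.
Anion: ligand charges sum to -6; for the ion to be 2−, Mo = +4.

triammine(2,2'-bipyridine)isothiocyanatocobalt(III) dicyanotetranitratomolybdate(IV)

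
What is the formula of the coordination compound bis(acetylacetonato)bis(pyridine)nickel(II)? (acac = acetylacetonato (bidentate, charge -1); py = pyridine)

[Ni(acac)2(py)2]

Ligands: 2 acetylacetonato (acac, -1), 2 pyridine (py, neutral). Ligand charge sum = -2.
With Ni in oxidation state +2, the complex ion is [Ni...].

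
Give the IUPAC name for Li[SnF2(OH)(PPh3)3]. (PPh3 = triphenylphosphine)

The 1 lithium counter-ion carries a total charge of +1, so each complex ion is 1−.
Ligand charges: 3×triphenylphosphine (neutral), 2×fluoro (-1 each), 1×hydroxo (-1 each); total -3. So Sn + (-3) = 1−, giving Sn = +2.
The complex ion is anionic, so tin takes the -ate form stannate(II).

lithium difluorohydroxotris(triphenylphosphine)stannate(II)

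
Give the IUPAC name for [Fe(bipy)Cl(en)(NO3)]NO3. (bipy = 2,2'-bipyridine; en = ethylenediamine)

(2,2'-bipyridine)chloro(ethylenediamine)nitratoiron(III) nitrate

The 1 nitrate counter-ion carries a total charge of -1, so each complex ion is 1+.
Ligand charges: 1×chloro (-1 each), 1×2,2'-bipyridine (neutral), 1×nitrato (-1 each), 1×ethylenediamine (neutral); total -2. So Fe + (-2) = 1+, giving Fe = +3.
Ligands are named alphabetically: bipyridine before chloro before ethylenediamine before nitrato.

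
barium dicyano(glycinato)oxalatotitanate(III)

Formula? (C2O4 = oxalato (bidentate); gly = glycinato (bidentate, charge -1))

Ba[Ti(C2O4)(CN)2(gly)]

Ligands: 2 cyano (CN, -1), 1 oxalato (C2O4, -2), 1 glycinato (gly, -1). Ligand charge sum = -5.
With Ti in oxidation state +3, the complex ion is [Ti...]^2−.
Charge balance with barium (+2) requires 1 complex ion per 1 barium.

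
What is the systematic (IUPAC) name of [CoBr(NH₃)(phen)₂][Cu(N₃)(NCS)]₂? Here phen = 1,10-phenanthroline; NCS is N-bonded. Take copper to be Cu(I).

Both ions are complex: the cation is named first with the plain metal name, the anion second with the -ate form; each ion's ligands are alphabetised independently.
Cu is given as +1; the anion's ligand charges sum to -2, so the complex anion is 1−.
With 2 anions per cation, the cation must be 2×1 = 2+.
Cation: ligand charges sum to -1; for the ion to be 2+, Co = +3.

amminebromobis(1,10-phenanthroline)cobalt(III) azidoisothiocyanatocuprate(I)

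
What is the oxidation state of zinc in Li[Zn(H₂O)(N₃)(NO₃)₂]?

1 lithium outside the brackets (+1 each) → the complex ion is 1−.
Ligand charges: 1×H2O neutral; 1×N3 = -1; 2×NO3 = -2; sum -3.
Zn + (-3) = 1− ⇒ Zn is +2.

+2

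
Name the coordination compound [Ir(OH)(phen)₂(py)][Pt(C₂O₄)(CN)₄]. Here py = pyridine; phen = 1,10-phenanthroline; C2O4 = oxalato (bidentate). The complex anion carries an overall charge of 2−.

hydroxobis(1,10-phenanthroline)(pyridine)iridium(III) tetracyanooxalatoplatinate(IV)

Both ions are complex: the cation is named first with the plain metal name, the anion second with the -ate form; each ion's ligands are alphabetised independently.
The complex anion is given as 2−; its ligand charges sum to -6, so Pt = +4.
A 1:1 salt means the cation carries the equal and opposite charge, 2+.
Cation: ligand charges sum to -1; for the ion to be 2+, Ir = +3.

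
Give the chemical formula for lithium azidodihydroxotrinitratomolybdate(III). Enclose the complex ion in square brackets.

Ligands: 1 azido (N3, -1), 2 hydroxo (OH, -1), 3 nitrato (NO3, -1). Ligand charge sum = -6.
Charge balance with lithium (+1) requires 1 complex ion per 3 lithium.

Li3[Mo(N3)(NO3)3(OH)2]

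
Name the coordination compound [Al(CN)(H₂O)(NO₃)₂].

aquacyanodinitratoaluminium(III)

There is no counter-ion, so the complex is neutral overall.
Ligand charges: 1×cyano (-1 each), 1×aqua (neutral), 2×nitrato (-1 each); total -3. So Al + (-3) = 0, giving Al = +3.
Ligands are named alphabetically: aqua before cyano before nitrato.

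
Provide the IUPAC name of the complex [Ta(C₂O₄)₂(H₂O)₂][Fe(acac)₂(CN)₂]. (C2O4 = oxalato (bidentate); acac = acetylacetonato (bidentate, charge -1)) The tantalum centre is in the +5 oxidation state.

diaquadioxalatotantalum(V) bis(acetylacetonato)dicyanoferrate(III)

Ta is given as +5; the cation's ligand charges sum to -4, so the complex cation is 1+.
A 1:1 salt means the anion carries the equal and opposite charge, 1−.
Anion: ligand charges sum to -4; for the ion to be 1−, Fe = +3.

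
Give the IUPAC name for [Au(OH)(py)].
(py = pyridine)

There is no counter-ion, so the complex is neutral overall.
Ligand charges: 1×pyridine (neutral), 1×hydroxo (-1 each); total -1. So Au + (-1) = 0, giving Au = +1.
Ligands are named alphabetically: hydroxo before pyridine.

hydroxo(pyridine)gold(I)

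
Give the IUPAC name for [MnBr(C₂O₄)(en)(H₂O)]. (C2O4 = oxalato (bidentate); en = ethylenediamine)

aquabromo(ethylenediamine)oxalatomanganese(III)

There is no counter-ion, so the complex is neutral overall.
Ligand charges: 1×bromo (-1 each), 1×oxalato (-2 each), 1×ethylenediamine (neutral), 1×aqua (neutral); total -3. So Mn + (-3) = 0, giving Mn = +3.
Ligands are named alphabetically: aqua before bromo before ethylenediamine before oxalato.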